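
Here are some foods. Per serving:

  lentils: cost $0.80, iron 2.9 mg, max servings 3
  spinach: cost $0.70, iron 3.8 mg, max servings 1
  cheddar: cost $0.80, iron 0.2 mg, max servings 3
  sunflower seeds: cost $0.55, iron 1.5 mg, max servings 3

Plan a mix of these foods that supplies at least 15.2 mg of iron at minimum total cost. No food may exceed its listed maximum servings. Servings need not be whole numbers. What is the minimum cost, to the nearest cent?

Cost per mg of iron: spinach $0.1842, lentils $0.2759, sunflower seeds $0.3667, cheddar $4.0000.
Take 1 serving of spinach: +3.8 mg iron for $0.70 (total $0.70, still need 11.4 mg).
Take 3 servings of lentils: +8.7 mg iron for $2.40 (total $3.10, still need 2.7 mg).
Take 1.8 servings of sunflower seeds: +2.7 mg iron for $0.99 (total $4.09, still need 0.0 mg).
Filling from the cheapest source first is optimal under one linear minimum: $4.09.

$4.09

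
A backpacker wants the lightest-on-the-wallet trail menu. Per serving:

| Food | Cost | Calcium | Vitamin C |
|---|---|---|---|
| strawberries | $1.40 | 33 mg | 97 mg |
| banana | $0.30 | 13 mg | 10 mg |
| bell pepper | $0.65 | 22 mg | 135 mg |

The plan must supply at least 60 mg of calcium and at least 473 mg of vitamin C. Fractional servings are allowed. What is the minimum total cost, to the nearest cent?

Minimising a linear cost over {calcium ≥ 60, vitamin C ≥ 473, servings ≥ 0} — the optimum is at a vertex, using one or two foods.
strawberries only: max(60/33, 473/97) = 4.876 servings → $6.83.
banana only: max(60/13, 473/10) = 47.3 servings → $14.19.
bell pepper only: max(60/22, 473/135) = 3.504 servings → $2.28.
strawberries + banana with both targets exact would need a negative amount; discard.
strawberries + bell pepper: intersection lies outside the first quadrant.
banana + bell pepper: the both-tight solution has a negative serving — not a feasible corner.
Cheapest feasible corner: $2.28.

$2.28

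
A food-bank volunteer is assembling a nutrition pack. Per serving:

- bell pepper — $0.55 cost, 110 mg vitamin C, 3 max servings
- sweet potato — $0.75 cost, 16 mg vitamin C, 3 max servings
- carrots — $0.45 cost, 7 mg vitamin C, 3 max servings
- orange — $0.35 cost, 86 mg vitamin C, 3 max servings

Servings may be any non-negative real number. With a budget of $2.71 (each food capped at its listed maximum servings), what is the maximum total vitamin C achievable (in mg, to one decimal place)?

Vitamin C per dollar: orange 245.7, bell pepper 200, sweet potato 21.33, carrots 15.56.
Take 3 servings of orange: spends $1.05, +258.0 mg vitamin C (running total 258.0 mg).
Take 3 servings of bell pepper: spends $1.65, +330.0 mg vitamin C (running total 588.0 mg).
Take 0.01333 servings of sweet potato: spends $0.01, +0.2 mg vitamin C (running total 588.2 mg).
Greedy by best ratio exhausts the cost allowance optimally: 588.2 mg.

588.2 mg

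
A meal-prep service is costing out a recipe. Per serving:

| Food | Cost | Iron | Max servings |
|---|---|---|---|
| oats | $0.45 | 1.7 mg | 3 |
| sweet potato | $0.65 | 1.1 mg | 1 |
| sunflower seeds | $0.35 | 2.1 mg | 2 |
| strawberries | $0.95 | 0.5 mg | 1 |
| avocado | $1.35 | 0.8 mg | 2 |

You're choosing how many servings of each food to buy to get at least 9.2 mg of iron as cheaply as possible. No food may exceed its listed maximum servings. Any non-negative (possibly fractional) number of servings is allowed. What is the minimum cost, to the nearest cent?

Cost per mg of iron: sunflower seeds $0.1667, oats $0.2647, sweet potato $0.5909, avocado $1.6875, strawberries $1.9000.
Take 2 servings of sunflower seeds: +4.2 mg iron for $0.70 (total $0.70, still need 5.0 mg).
Take 2.941 servings of oats: +5.0 mg iron for $1.32 (total $2.02, still need 0.0 mg).
Greedy by cheapest-per-mg is optimal for a single linear constraint, so the minimum cost is $2.02.

$2.02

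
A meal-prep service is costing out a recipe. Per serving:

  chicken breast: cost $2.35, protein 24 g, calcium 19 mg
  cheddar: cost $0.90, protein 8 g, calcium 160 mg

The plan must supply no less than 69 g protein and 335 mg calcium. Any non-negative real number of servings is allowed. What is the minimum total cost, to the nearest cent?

For a min-cost LP with two ≥-constraints, a basic feasible solution has at most two positive variables.
chicken breast only: max(69/24, 335/19) = 17.63 servings → $41.43.
cheddar only: max(69/8, 335/160) = 8.625 servings → $7.76.
chicken breast + cheddar with both tight: 2.267 servings and 1.825 servings → $6.97.
So the least-cost plan costs $6.97.

$6.97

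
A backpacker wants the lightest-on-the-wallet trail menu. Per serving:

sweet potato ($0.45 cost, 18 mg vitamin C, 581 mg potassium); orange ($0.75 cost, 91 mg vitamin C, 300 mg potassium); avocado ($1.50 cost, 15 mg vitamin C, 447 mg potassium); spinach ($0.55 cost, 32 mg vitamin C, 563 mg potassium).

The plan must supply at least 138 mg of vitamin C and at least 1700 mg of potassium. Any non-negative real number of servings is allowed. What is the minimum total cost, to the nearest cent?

$1.86

An LP optimum is at a vertex; with two nutrient constraints at most two foods are used. Check each candidate.
sweet potato only: max(138/18, 1700/581) = 7.667 servings → $3.45.
orange only: max(138/91, 1700/300) = 5.667 servings → $4.25.
avocado only: max(138/15, 1700/447) = 9.2 servings → $13.80.
spinach only: max(138/32, 1700/563) = 4.312 servings → $2.37.
sweet potato + orange with both tight: 2.387 servings and 1.044 servings → $1.86.
sweet potato + avocado with both targets exact would need a negative amount; discard.
sweet potato + spinach: the both-tight solution has a negative serving — not a feasible corner.
orange + avocado with both tight: 1 servings and 3.132 servings → $5.45.
orange + spinach with both tight: 0.5595 servings and 2.721 servings → $1.92.
avocado + spinach: intersection lies outside the first quadrant.
The minimum over all feasible corners is $1.86.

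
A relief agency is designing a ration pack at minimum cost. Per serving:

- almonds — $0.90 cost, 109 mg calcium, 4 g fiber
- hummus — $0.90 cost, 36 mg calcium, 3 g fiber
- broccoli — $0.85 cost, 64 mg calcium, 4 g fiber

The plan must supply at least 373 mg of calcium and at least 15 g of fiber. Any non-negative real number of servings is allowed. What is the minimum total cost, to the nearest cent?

Check every corner: each single food scaled to meet both minima, and each pair solved so both constraints bind.
almonds only: max(373/109, 15/4) = 3.75 servings → $3.38.
hummus only: max(373/36, 15/3) = 10.36 servings → $9.32.
broccoli only: max(373/64, 15/4) = 5.828 servings → $4.95.
almonds + hummus with both tight: 3.164 servings and 0.7814 servings → $3.55.
almonds + broccoli with both tight: 2.956 servings and 0.7944 servings → $3.34.
hummus + broccoli: intersection lies outside the first quadrant.
The minimum over all feasible corners is $3.34.

$3.34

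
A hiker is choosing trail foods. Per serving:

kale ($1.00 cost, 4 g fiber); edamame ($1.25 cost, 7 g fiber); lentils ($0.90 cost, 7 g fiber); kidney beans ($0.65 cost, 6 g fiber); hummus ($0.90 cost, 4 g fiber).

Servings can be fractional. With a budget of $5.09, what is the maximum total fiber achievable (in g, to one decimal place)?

47.0 g

Fiber per dollar: kidney beans 9.231, lentils 7.778, edamame 5.6, hummus 4.444, kale 4.
With no serving limits, spend the whole cost allowance on kidney beans: $5.09 / $0.65 × 6 g = 47.0 g.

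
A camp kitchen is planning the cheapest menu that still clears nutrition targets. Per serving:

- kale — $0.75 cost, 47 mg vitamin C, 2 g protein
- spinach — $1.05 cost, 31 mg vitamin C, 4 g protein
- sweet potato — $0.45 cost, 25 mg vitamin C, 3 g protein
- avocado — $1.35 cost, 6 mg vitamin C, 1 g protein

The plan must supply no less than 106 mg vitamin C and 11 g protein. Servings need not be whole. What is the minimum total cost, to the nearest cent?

$1.86

The cheapest plan sits at a corner of the feasible region — with two constraints it uses at most two foods.
kale only: max(106/47, 11/2) = 5.5 servings → $4.12.
spinach only: max(106/31, 11/4) = 3.419 servings → $3.59.
sweet potato only: max(106/25, 11/3) = 4.24 servings → $1.91.
avocado only: max(106/6, 11/1) = 17.67 servings → $23.85.
kale + spinach with both tight: 0.6587 servings and 2.421 servings → $3.04.
kale + sweet potato with both tight: 0.4725 servings and 3.352 servings → $1.86.
kale + avocado with both tight: 1.143 servings and 8.714 servings → $12.62.
spinach + sweet potato: intersection lies outside the first quadrant.
spinach + avocado: intersection lies outside the first quadrant.
sweet potato + avocado: the both-tight solution has a negative serving — not a feasible corner.
Cheapest feasible corner: $1.86.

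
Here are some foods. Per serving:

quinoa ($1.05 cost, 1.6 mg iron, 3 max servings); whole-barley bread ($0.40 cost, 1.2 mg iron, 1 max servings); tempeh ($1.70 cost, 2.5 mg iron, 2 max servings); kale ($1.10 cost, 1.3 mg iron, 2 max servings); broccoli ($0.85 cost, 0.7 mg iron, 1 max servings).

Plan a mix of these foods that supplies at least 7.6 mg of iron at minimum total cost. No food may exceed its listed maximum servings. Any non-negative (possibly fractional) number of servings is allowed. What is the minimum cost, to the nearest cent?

Cost per mg of iron: whole-barley bread $0.3333, quinoa $0.6562, tempeh $0.6800, kale $0.8462, broccoli $1.2143.
Take 1 serving of whole-barley bread: +1.2 mg iron for $0.40 (total $0.40, still need 6.4 mg).
Take 3 servings of quinoa: +4.8 mg iron for $3.15 (total $3.55, still need 1.6 mg).
Take 0.64 servings of tempeh: +1.6 mg iron for $1.09 (total $4.64, still need 0.0 mg).
Filling from the cheapest source first is optimal under one linear minimum: $4.64.

$4.64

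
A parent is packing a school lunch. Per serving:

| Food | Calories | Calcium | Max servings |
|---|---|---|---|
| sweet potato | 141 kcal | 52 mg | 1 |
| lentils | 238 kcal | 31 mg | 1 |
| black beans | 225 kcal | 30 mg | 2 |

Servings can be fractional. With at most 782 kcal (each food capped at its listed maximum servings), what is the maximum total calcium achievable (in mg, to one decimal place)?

136.9 mg

Calcium per kcal: sweet potato 0.3688, black beans 0.1333, lentils 0.1303.
Take 1 serving of sweet potato: uses 141 kcal, +52.0 mg calcium (running total 52.0 mg).
Take 2 servings of black beans: uses 450 kcal, +60.0 mg calcium (running total 112.0 mg).
Take 0.8025 servings of lentils: uses 191 kcal, +24.9 mg calcium (running total 136.9 mg).
Greedy by best ratio exhausts the calories allowance optimally: 136.9 mg.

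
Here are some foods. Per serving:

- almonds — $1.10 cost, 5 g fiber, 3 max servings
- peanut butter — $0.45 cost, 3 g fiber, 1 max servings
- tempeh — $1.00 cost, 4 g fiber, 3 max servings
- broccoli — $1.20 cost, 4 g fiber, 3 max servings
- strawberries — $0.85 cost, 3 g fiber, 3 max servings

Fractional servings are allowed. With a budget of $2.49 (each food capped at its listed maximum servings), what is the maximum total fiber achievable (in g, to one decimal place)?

12.3 g

Fiber per dollar: peanut butter 6.667, almonds 4.545, tempeh 4, strawberries 3.529, broccoli 3.333.
Take 1 serving of peanut butter: spends $0.45, +3.0 g fiber (running total 3.0 g).
Take 1.855 servings of almonds: spends $2.04, +9.3 g fiber (running total 12.3 g).
Filling greedily by fiber-per-dollar is optimal for one linear limit, giving 12.3 g.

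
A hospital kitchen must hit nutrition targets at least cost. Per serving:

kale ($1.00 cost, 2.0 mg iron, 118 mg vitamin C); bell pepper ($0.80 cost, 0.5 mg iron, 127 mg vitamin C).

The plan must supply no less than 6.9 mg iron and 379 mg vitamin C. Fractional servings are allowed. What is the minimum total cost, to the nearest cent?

$3.45

An LP optimum is at a vertex; with two nutrient constraints at most two foods are used. Check each candidate.
kale only: max(6.9/2.0, 379/118) = 3.45 servings → $3.45.
bell pepper only: max(6.9/0.5, 379/127) = 13.8 servings → $11.04.
kale + bell pepper: the both-tight solution has a negative serving — not a feasible corner.
Cheapest feasible corner: $3.45.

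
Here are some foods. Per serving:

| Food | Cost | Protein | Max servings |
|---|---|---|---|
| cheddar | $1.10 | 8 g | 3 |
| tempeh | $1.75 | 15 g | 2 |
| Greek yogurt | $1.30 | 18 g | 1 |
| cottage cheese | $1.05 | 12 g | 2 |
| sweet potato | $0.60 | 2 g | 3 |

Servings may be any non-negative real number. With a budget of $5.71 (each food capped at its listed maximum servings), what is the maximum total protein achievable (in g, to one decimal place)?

Protein per dollar: Greek yogurt 13.85, cottage cheese 11.43, tempeh 8.571, cheddar 7.273, sweet potato 3.333.
Take 1 serving of Greek yogurt: spends $1.30, +18.0 g protein (running total 18.0 g).
Take 2 servings of cottage cheese: spends $2.10, +24.0 g protein (running total 42.0 g).
Take 1.32 servings of tempeh: spends $2.31, +19.8 g protein (running total 61.8 g).
Filling greedily by protein-per-dollar is optimal for one linear limit, giving 61.8 g.

61.8 g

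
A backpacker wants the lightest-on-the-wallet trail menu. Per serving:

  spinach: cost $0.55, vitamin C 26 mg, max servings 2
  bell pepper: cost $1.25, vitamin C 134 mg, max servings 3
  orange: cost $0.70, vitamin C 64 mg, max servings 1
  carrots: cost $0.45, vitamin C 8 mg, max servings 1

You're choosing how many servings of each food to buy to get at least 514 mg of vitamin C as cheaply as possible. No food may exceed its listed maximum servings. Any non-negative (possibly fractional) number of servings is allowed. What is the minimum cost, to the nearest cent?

$5.47

Cost per mg of vitamin C: bell pepper $0.0093, orange $0.0109, spinach $0.0212, carrots $0.0563.
Take 3 servings of bell pepper: +402.0 mg vitamin C for $3.75 (total $3.75, still need 112.0 mg).
Take 1 serving of orange: +64.0 mg vitamin C for $0.70 (total $4.45, still need 48.0 mg).
Take 1.846 servings of spinach: +48.0 mg vitamin C for $1.02 (total $5.47, still need 0.0 mg).
Filling from the cheapest source first is optimal under one linear minimum: $5.47.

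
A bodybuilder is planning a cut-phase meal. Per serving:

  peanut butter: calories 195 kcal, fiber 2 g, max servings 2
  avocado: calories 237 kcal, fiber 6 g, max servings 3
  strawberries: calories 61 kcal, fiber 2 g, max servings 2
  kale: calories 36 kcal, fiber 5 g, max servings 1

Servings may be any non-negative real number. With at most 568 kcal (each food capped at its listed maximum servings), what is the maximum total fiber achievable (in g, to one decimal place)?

Fiber per kcal: kale 0.1389, strawberries 0.03279, avocado 0.02532, peanut butter 0.01026.
Take 1 serving of kale: uses 36 kcal, +5.0 g fiber (running total 5.0 g).
Take 2 servings of strawberries: uses 122 kcal, +4.0 g fiber (running total 9.0 g).
Take 1.73 servings of avocado: uses 410 kcal, +10.4 g fiber (running total 19.4 g).
Greedy by best ratio exhausts the calories allowance optimally: 19.4 g.

19.4 g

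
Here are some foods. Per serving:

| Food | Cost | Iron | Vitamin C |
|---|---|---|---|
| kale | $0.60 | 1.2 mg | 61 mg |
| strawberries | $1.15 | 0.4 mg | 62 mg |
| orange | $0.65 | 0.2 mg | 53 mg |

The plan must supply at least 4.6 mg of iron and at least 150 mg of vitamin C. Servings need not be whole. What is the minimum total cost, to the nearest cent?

$2.30

Compare the cost at each extreme point of the feasible region.
kale only: max(4.6/1.2, 150/61) = 3.833 servings → $2.30.
strawberries only: max(4.6/0.4, 150/62) = 11.5 servings → $13.22.
orange only: max(4.6/0.2, 150/53) = 23 servings → $14.95.
kale + strawberries: the both-tight solution has a negative serving — not a feasible corner.
kale + orange with both targets exact would need a negative amount; discard.
strawberries + orange: the both-tight solution has a negative serving — not a feasible corner.
The minimum over all feasible corners is $2.30.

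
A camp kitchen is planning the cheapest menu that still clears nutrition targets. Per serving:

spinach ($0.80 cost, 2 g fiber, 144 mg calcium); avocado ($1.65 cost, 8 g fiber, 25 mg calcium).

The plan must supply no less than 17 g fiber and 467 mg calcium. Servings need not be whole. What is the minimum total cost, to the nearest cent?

An LP optimum is at a vertex; with two nutrient constraints at most two foods are used. Check each candidate.
spinach only: max(17/2, 467/144) = 8.5 servings → $6.80.
avocado only: max(17/8, 467/25) = 18.68 servings → $30.82.
spinach + avocado with both tight: 3.005 servings and 1.374 servings → $4.67.
So the least-cost plan costs $4.67.

$4.67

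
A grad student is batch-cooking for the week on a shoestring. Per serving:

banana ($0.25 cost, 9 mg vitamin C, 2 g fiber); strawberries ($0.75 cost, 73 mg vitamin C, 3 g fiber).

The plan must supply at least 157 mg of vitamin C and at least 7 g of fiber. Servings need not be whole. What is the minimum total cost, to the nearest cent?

At the optimum either one food covers both requirements or two foods hit both targets exactly; no other combination can be cheaper.
banana only: max(157/9, 7/2) = 17.44 servings → $4.36.
strawberries only: max(157/73, 7/3) = 2.333 servings → $1.75.
banana + strawberries with both tight: 0.3361 servings and 2.109 servings → $1.67.
So the least-cost plan costs $1.67.

$1.67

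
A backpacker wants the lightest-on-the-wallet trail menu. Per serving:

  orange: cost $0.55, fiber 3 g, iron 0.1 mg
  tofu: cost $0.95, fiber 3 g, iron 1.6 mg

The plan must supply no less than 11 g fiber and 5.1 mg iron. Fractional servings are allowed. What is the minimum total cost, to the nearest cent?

$3.28

Compare the cost at each extreme point of the feasible region.
orange only: max(11/3, 5.1/0.1) = 51 servings → $28.05.
tofu only: max(11/3, 5.1/1.6) = 3.667 servings → $3.48.
orange + tofu with both tight: 0.5111 servings and 3.156 servings → $3.28.
So the least-cost plan costs $3.28.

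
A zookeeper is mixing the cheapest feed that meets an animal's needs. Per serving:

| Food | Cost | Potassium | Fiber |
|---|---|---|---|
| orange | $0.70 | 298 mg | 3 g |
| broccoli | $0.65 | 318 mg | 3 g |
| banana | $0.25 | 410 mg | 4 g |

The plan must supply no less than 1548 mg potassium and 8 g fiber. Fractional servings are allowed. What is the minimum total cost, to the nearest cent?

orange only: max(1548/298, 8/3) = 5.195 servings → $3.64.
broccoli only: max(1548/318, 8/3) = 4.868 servings → $3.16.
banana only: max(1548/410, 8/4) = 3.776 servings → $0.94.
orange + broccoli with both targets exact would need a negative amount; discard.
orange + banana: the both-tight solution has a negative serving — not a feasible corner.
broccoli + banana: intersection lies outside the first quadrant.
So the least-cost plan costs $0.94.

$0.94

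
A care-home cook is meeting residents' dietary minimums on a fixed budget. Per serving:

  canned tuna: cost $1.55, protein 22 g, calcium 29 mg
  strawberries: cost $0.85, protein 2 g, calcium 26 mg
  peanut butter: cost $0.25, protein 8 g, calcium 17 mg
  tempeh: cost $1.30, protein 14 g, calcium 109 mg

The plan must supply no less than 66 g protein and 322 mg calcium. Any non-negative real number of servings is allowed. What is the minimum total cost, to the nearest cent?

Minimising a linear cost over {protein ≥ 66, calcium ≥ 322, servings ≥ 0} — the optimum is at a vertex, using one or two foods.
canned tuna only: max(66/22, 322/29) = 11.1 servings → $17.21.
strawberries only: max(66/2, 322/26) = 33 servings → $28.05.
peanut butter only: max(66/8, 322/17) = 18.94 servings → $4.74.
tempeh only: max(66/14, 322/109) = 4.714 servings → $6.13.
canned tuna + strawberries with both tight: 2.086 servings and 10.06 servings → $11.78.
canned tuna + peanut butter: intersection lies outside the first quadrant.
canned tuna + tempeh with both tight: 1.348 servings and 2.595 servings → $5.46.
strawberries + peanut butter with both tight: 8.356 servings and 6.161 servings → $8.64.
strawberries + tempeh: the both-tight solution has a negative serving — not a feasible corner.
peanut butter + tempeh with both tight: 4.237 servings and 2.293 servings → $4.04.
So the least-cost plan costs $4.04.

$4.04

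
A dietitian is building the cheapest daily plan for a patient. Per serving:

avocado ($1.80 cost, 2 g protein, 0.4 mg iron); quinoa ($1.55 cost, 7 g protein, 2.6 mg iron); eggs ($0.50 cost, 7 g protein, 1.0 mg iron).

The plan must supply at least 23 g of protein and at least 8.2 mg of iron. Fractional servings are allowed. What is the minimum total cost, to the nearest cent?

Check every corner: each single food scaled to meet both minima, and each pair solved so both constraints bind.
avocado only: max(23/2, 8.2/0.4) = 20.5 servings → $36.90.
quinoa only: max(23/7, 8.2/2.6) = 3.286 servings → $5.09.
eggs only: max(23/7, 8.2/1.0) = 8.2 servings → $4.10.
avocado + quinoa with both tight: 1 serving and 3 servings → $6.45.
avocado + eggs: the both-tight solution has a negative serving — not a feasible corner.
quinoa + eggs with both tight: 3.071 servings and 0.2143 servings → $4.87.
The minimum over all feasible corners is $4.10.

$4.10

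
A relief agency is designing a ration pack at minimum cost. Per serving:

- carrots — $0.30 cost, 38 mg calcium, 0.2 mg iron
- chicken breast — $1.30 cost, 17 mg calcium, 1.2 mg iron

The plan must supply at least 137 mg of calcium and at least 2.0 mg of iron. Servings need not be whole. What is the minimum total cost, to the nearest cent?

$2.42

Minimising a linear cost over {calcium ≥ 137, iron ≥ 2.0, servings ≥ 0} — the optimum is at a vertex, using one or two foods.
carrots only: max(137/38, 2.0/0.2) = 10 servings → $3.00.
chicken breast only: max(137/17, 2.0/1.2) = 8.059 servings → $10.48.
carrots + chicken breast with both tight: 3.09 servings and 1.152 servings → $2.42.
Cheapest feasible corner: $2.42.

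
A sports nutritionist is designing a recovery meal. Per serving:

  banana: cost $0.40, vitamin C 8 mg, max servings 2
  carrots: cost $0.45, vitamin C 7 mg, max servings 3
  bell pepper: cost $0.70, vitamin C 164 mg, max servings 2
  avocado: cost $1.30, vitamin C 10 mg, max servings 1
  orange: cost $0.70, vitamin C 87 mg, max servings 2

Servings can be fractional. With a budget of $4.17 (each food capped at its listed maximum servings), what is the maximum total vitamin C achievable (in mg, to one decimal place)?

Vitamin C per dollar: bell pepper 234.3, orange 124.3, banana 20, carrots 15.56, avocado 7.692.
Take 2 servings of bell pepper: spends $1.40, +328.0 mg vitamin C (running total 328.0 mg).
Take 2 servings of orange: spends $1.40, +174.0 mg vitamin C (running total 502.0 mg).
Take 2 servings of banana: spends $0.80, +16.0 mg vitamin C (running total 518.0 mg).
Take 1.267 servings of carrots: spends $0.57, +8.9 mg vitamin C (running total 526.9 mg).
Filling greedily by vitamin C-per-dollar is optimal for one linear limit, giving 526.9 mg.

526.9 mg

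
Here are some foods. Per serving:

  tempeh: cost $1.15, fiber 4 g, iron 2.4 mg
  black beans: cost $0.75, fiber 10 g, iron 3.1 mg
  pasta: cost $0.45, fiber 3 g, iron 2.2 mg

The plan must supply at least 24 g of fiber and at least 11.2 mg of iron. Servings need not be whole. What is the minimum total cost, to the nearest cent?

The cheapest plan sits at a corner of the feasible region — with two constraints it uses at most two foods.
tempeh only: max(24/4, 11.2/2.4) = 6 servings → $6.90.
black beans only: max(24/10, 11.2/3.1) = 3.613 servings → $2.71.
pasta only: max(24/3, 11.2/2.2) = 8 servings → $3.60.
tempeh + black beans with both tight: 3.241 servings and 1.103 servings → $4.56.
tempeh + pasta: the both-tight solution has a negative serving — not a feasible corner.
black beans + pasta with both tight: 1.512 servings and 2.961 servings → $2.47.
Cheapest feasible corner: $2.47.

$2.47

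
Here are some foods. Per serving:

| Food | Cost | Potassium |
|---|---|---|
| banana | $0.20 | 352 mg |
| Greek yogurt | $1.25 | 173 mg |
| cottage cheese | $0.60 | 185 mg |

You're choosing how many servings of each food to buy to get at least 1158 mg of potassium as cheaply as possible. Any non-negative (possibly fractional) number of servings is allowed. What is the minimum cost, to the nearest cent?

$0.66

Cost per mg of potassium: banana $0.0006, cottage cheese $0.0032, Greek yogurt $0.0072.
With no serving limits, use only banana: 1158 mg / 352 mg = 3.29 servings × $0.20 = $0.66.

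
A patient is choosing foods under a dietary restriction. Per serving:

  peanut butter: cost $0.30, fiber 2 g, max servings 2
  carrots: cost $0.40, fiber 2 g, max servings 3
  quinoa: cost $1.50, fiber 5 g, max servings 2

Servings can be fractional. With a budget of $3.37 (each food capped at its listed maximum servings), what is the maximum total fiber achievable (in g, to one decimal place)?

Fiber per dollar: peanut butter 6.667, carrots 5, quinoa 3.333.
Take 2 servings of peanut butter: spends $0.60, +4.0 g fiber (running total 4.0 g).
Take 3 servings of carrots: spends $1.20, +6.0 g fiber (running total 10.0 g).
Take 1.047 servings of quinoa: spends $1.57, +5.2 g fiber (running total 15.2 g).
Greedy by best ratio exhausts the cost allowance optimally: 15.2 g.

15.2 g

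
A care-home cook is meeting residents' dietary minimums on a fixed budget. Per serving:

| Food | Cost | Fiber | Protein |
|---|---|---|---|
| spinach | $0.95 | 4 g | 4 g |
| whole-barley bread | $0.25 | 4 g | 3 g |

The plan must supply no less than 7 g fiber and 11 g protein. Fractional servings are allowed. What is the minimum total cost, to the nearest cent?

$0.92

At the optimum either one food covers both requirements or two foods hit both targets exactly; no other combination can be cheaper.
spinach only: max(7/4, 11/4) = 2.75 servings → $2.61.
whole-barley bread only: max(7/4, 11/3) = 3.667 servings → $0.92.
spinach + whole-barley bread with both targets exact would need a negative amount; discard.
So the least-cost plan costs $0.92.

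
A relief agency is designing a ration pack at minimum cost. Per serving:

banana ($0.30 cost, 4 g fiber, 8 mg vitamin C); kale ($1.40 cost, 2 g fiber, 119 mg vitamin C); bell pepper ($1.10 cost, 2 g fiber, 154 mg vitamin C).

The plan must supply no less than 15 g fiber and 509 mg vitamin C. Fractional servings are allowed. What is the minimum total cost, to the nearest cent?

banana only: max(15/4, 509/8) = 63.62 servings → $19.09.
kale only: max(15/2, 509/119) = 7.5 servings → $10.50.
bell pepper only: max(15/2, 509/154) = 7.5 servings → $8.25.
banana + kale with both tight: 1.667 servings and 4.165 servings → $6.33.
banana + bell pepper with both tight: 2.153 servings and 3.193 servings → $4.16.
kale + bell pepper with both targets exact would need a negative amount; discard.
So the least-cost plan costs $4.16.

$4.16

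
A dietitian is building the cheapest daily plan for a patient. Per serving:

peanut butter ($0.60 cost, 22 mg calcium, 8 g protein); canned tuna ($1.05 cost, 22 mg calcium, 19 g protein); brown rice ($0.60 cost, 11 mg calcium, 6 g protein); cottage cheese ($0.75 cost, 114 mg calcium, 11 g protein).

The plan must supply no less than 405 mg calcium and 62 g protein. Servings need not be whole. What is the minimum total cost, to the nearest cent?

The cheapest plan sits at a corner of the feasible region — with two constraints it uses at most two foods.
peanut butter only: max(405/22, 62/8) = 18.41 servings → $11.05.
canned tuna only: max(405/22, 62/19) = 18.41 servings → $19.33.
brown rice only: max(405/11, 62/6) = 36.82 servings → $22.09.
cottage cheese only: max(405/114, 62/11) = 5.636 servings → $4.23.
peanut butter + canned tuna: the both-tight solution has a negative serving — not a feasible corner.
peanut butter + brown rice with both targets exact would need a negative amount; discard.
peanut butter + cottage cheese with both tight: 3.9 servings and 2.8 servings → $4.44.
canned tuna + brown rice with both targets exact would need a negative amount; discard.
canned tuna + cottage cheese with both tight: 1.358 servings and 3.291 servings → $3.89.
brown rice + cottage cheese with both tight: 4.641 servings and 3.105 servings → $5.11.
The minimum over all feasible corners is $3.89.

$3.89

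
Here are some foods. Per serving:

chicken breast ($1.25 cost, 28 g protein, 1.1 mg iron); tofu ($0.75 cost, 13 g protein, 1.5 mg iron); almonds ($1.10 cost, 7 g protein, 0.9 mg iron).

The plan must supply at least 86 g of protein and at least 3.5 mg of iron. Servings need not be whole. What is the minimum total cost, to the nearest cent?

An LP optimum is at a vertex; with two nutrient constraints at most two foods are used. Check each candidate.
chicken breast only: max(86/28, 3.5/1.1) = 3.182 servings → $3.98.
tofu only: max(86/13, 3.5/1.5) = 6.615 servings → $4.96.
almonds only: max(86/7, 3.5/0.9) = 12.29 servings → $13.51.
chicken breast + tofu with both tight: 3.014 servings and 0.1227 servings → $3.86.
chicken breast + almonds with both tight: 3.023 servings and 0.1943 servings → $3.99.
tofu + almonds: intersection lies outside the first quadrant.
The minimum over all feasible corners is $3.86.

$3.86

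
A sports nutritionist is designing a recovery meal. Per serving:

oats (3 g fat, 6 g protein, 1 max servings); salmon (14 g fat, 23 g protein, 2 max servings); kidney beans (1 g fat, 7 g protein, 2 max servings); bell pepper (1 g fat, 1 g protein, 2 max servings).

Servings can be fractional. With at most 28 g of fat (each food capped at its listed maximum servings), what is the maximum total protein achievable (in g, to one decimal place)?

57.8 g

Protein per g fat: kidney beans 7, oats 2, salmon 1.643, bell pepper 1.
Take 2 servings of kidney beans: uses 2 g fat, +14.0 g protein (running total 14.0 g).
Take 1 serving of oats: uses 3 g fat, +6.0 g protein (running total 20.0 g).
Take 1.643 servings of salmon: uses 23 g fat, +37.8 g protein (running total 57.8 g).
Filling greedily by protein-per-g fat is optimal for one linear limit, giving 57.8 g.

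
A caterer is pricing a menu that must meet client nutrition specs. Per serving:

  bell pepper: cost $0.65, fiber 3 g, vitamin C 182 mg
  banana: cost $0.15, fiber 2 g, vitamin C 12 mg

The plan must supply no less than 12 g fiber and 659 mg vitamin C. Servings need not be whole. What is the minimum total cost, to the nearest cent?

$2.42

Two binding constraints pin down two serving amounts, so the optimal mix uses at most two foods. The candidates are each food alone (scaled to the tighter of fiber/vitamin C) and each pair with both constraints tight.
bell pepper only: max(12/3, 659/182) = 4 servings → $2.60.
banana only: max(12/2, 659/12) = 54.92 servings → $8.24.
bell pepper + banana with both tight: 3.579 servings and 0.6311 servings → $2.42.
The minimum over all feasible corners is $2.42.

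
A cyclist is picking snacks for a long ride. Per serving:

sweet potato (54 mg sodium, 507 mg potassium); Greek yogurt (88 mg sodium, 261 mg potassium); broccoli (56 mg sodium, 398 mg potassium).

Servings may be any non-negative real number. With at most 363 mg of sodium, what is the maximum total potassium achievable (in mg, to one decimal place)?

Potassium per mg sodium: sweet potato 9.389, broccoli 7.107, Greek yogurt 2.966.
With no serving limits, spend the whole sodium allowance on sweet potato: 363 mg / 54 mg × 507 mg = 3408.2 mg.

3408.2 mg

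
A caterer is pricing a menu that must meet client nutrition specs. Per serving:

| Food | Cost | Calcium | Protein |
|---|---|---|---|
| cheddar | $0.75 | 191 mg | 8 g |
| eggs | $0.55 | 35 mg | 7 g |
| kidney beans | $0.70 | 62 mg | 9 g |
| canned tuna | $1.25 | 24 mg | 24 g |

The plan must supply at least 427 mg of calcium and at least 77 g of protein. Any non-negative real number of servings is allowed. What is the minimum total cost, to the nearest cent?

$4.65

cheddar only: max(427/191, 77/8) = 9.625 servings → $7.22.
eggs only: max(427/35, 77/7) = 12.2 servings → $6.71.
kidney beans only: max(427/62, 77/9) = 8.556 servings → $5.99.
canned tuna only: max(427/24, 77/24) = 17.79 servings → $22.24.
cheddar + eggs with both tight: 0.2781 servings and 10.68 servings → $6.08.
cheddar + kidney beans: intersection lies outside the first quadrant.
cheddar + canned tuna with both tight: 1.913 servings and 2.571 servings → $4.65.
eggs + kidney beans with both tight: 7.824 servings and 2.471 servings → $6.03.
eggs + canned tuna: intersection lies outside the first quadrant.
kidney beans + canned tuna with both tight: 6.604 servings and 0.7319 servings → $5.54.
So the least-cost plan costs $4.65.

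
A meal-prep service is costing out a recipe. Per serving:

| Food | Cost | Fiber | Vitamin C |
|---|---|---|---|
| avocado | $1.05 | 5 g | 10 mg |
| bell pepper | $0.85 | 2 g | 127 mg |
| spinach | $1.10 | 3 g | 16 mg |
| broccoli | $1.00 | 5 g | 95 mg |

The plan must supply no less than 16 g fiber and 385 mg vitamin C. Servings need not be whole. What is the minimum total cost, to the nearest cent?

A basic optimal solution has at most two foods positive. Try each food alone and each pair with both targets met exactly.
avocado only: max(16/5, 385/10) = 38.5 servings → $40.42.
bell pepper only: max(16/2, 385/127) = 8 servings → $6.80.
spinach only: max(16/3, 385/16) = 24.06 servings → $26.47.
broccoli only: max(16/5, 385/95) = 4.053 servings → $4.05.
avocado + bell pepper with both tight: 2.052 servings and 2.87 servings → $4.59.
avocado + spinach with both targets exact would need a negative amount; discard.
avocado + broccoli with both targets exact would need a negative amount; discard.
bell pepper + spinach with both tight: 2.576 servings and 3.616 servings → $6.17.
bell pepper + broccoli with both tight: 0.9101 servings and 2.836 servings → $3.61.
spinach + broccoli: the both-tight solution has a negative serving — not a feasible corner.
Cheapest feasible corner: $3.61.

$3.61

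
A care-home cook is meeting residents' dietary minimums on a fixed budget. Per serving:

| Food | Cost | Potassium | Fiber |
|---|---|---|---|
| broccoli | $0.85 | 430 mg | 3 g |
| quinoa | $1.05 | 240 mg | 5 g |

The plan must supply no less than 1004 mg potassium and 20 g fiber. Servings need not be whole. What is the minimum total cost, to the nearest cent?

Compare the cost at each extreme point of the feasible region.
broccoli only: max(1004/430, 20/3) = 6.667 servings → $5.67.
quinoa only: max(1004/240, 20/5) = 4.183 servings → $4.39.
broccoli + quinoa with both tight: 0.1538 servings and 3.908 servings → $4.23.
The minimum over all feasible corners is $4.23.

$4.23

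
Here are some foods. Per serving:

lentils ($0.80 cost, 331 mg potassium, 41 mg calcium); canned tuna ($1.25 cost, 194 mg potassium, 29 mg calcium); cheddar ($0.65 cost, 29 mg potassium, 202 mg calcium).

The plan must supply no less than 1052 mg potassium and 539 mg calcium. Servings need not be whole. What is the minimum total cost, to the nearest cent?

A basic optimal solution has at most two foods positive. Try each food alone and each pair with both targets met exactly.
lentils only: max(1052/331, 539/41) = 13.15 servings → $10.52.
canned tuna only: max(1052/194, 539/29) = 18.59 servings → $23.23.
cheddar only: max(1052/29, 539/202) = 36.28 servings → $23.58.
lentils + canned tuna: the both-tight solution has a negative serving — not a feasible corner.
lentils + cheddar with both tight: 2.998 servings and 2.06 servings → $3.74.
canned tuna + cheddar with both tight: 5.134 servings and 1.931 servings → $7.67.
Cheapest feasible corner: $3.74.

$3.74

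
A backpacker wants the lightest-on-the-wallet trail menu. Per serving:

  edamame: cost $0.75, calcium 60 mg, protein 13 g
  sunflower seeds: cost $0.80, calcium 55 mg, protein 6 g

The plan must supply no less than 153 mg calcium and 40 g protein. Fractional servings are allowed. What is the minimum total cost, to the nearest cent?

edamame only: max(153/60, 40/13) = 3.077 servings → $2.31.
sunflower seeds only: max(153/55, 40/6) = 6.667 servings → $5.33.
edamame + sunflower seeds with both targets exact would need a negative amount; discard.
So the least-cost plan costs $2.31.

$2.31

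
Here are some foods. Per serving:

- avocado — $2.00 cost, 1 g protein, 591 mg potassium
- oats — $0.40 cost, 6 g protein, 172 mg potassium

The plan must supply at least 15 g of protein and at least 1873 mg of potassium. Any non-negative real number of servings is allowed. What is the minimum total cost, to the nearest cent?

$4.36

Compare the cost at each extreme point of the feasible region.
avocado only: max(15/1, 1873/591) = 15 servings → $30.00.
oats only: max(15/6, 1873/172) = 10.89 servings → $4.36.
avocado + oats with both tight: 2.566 servings and 2.072 servings → $5.96.
So the least-cost plan costs $4.36.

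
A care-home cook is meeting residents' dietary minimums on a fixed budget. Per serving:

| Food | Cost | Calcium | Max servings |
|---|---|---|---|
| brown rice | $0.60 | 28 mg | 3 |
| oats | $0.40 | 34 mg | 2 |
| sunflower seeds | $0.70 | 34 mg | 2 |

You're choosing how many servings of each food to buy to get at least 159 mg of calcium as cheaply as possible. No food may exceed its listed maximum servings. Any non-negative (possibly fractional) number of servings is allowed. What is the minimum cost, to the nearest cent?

Cost per mg of calcium: oats $0.0118, sunflower seeds $0.0206, brown rice $0.0214.
Take 2 servings of oats: +68.0 mg calcium for $0.80 (total $0.80, still need 91.0 mg).
Take 2 servings of sunflower seeds: +68.0 mg calcium for $1.40 (total $2.20, still need 23.0 mg).
Take 0.8214 servings of brown rice: +23.0 mg calcium for $0.49 (total $2.69, still need 0.0 mg).
Filling from the cheapest source first is optimal under one linear minimum: $2.69.

$2.69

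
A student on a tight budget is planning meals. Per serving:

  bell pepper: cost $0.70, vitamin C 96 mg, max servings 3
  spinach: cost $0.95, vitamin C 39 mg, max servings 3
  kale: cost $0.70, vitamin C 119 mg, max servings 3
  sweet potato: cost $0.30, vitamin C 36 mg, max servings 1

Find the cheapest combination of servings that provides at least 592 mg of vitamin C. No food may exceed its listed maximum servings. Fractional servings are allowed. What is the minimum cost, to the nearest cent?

$3.81

Cost per mg of vitamin C: kale $0.0059, bell pepper $0.0073, sweet potato $0.0083, spinach $0.0244.
Take 3 servings of kale: +357.0 mg vitamin C for $2.10 (total $2.10, still need 235.0 mg).
Take 2.448 servings of bell pepper: +235.0 mg vitamin C for $1.71 (total $3.81, still need 0.0 mg).
Filling from the cheapest source first is optimal under one linear minimum: $3.81.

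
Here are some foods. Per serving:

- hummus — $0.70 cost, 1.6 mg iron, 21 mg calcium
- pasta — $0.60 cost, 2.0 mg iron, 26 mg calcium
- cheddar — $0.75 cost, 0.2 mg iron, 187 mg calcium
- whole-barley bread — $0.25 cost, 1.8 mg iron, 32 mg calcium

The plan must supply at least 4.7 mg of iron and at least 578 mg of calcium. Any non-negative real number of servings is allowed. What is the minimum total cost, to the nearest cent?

$2.60

With two linear requirements the optimum uses one or two foods; enumerate the corners.
hummus only: max(4.7/1.6, 578/21) = 27.52 servings → $19.27.
pasta only: max(4.7/2.0, 578/26) = 22.23 servings → $13.34.
cheddar only: max(4.7/0.2, 578/187) = 23.5 servings → $17.62.
whole-barley bread only: max(4.7/1.8, 578/32) = 18.06 servings → $4.52.
hummus + pasta: the both-tight solution has a negative serving — not a feasible corner.
hummus + cheddar with both tight: 2.587 servings and 2.8 servings → $3.91.
hummus + whole-barley bread: the both-tight solution has a negative serving — not a feasible corner.
pasta + cheddar with both tight: 2.07 servings and 2.803 servings → $3.34.
pasta + whole-barley bread: intersection lies outside the first quadrant.
cheddar + whole-barley bread with both tight: 2.695 servings and 2.312 servings → $2.60.
The minimum over all feasible corners is $2.60.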